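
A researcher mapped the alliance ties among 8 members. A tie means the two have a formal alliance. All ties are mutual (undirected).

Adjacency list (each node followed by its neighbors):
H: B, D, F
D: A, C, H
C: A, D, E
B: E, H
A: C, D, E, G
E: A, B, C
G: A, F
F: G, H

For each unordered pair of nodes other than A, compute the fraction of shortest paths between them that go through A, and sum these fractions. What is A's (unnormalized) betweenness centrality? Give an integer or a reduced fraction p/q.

Pairs whose geodesics pass through A — F–E: 1/2; F–C: 1/2; B–G: 1/2; E–D: 1/2; E–G: 1; C–G: 1; D–G: 1.
All other pairs contribute 0.
Summing the contributions gives betweenness(A) = 5.

5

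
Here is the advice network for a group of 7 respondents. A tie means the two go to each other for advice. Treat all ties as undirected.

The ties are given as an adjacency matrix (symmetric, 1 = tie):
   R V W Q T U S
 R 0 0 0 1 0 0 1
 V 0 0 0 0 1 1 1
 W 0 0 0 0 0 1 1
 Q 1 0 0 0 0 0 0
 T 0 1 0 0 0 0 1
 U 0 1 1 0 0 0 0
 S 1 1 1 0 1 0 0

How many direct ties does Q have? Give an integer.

1

Q is directly tied to R. That is 1 neighbor, so the degree of Q is 1.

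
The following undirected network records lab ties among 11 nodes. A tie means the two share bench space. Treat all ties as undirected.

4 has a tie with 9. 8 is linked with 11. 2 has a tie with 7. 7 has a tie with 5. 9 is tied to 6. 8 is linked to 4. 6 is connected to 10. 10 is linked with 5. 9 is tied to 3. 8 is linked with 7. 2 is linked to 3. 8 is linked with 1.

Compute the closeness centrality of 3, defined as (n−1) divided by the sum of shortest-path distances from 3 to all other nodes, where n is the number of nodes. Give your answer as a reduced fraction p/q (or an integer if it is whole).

2/5

Distances from 3: 1:4, 2:1, 4:2, 5:3, 6:2, 7:2, 8:3, 9:1, 10:3, 11:4. Sum = 25.
n = 11, so closeness = 10/25 = 2/5.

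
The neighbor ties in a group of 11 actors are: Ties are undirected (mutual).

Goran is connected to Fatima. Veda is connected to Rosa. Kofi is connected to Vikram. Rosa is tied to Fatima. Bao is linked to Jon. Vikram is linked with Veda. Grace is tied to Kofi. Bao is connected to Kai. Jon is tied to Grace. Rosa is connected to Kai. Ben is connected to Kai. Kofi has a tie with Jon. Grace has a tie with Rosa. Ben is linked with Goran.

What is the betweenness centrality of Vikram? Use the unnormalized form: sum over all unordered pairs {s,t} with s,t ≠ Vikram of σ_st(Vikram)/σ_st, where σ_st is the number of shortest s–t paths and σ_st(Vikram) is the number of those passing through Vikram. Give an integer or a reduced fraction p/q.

3/2

Pairs whose geodesics pass through Vikram — Veda–Kofi: 1; Veda–Jon: 1/2.
All other pairs contribute 0.
Summing the contributions gives betweenness(Vikram) = 3/2.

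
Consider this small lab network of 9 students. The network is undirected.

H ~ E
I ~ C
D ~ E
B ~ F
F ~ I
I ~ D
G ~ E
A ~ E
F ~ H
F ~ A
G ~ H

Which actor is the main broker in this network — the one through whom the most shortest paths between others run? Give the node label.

Unnormalized betweenness of each node: A:1, B:0, C:0, D:3, E:11/2, F:25/2, G:0, H:4, I:9.
F has the largest value, 25/2, making it the main broker — the node through which the most shortest paths run.

F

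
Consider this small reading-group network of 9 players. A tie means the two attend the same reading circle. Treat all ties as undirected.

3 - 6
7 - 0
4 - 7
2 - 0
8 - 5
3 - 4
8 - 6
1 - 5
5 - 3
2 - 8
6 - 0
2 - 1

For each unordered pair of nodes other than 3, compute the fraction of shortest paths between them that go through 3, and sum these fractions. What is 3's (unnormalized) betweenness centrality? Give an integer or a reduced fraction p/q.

Pairs whose geodesics pass through 3 — 8–4: 2/2; 1–4: 1; 1–6: 1/4; 5–4: 1; 5–7: 1; 5–0: 1/4; 5–6: 1/2; 4–6: 1.
All other pairs contribute 0.
Summing the contributions gives betweenness(3) = 6.

6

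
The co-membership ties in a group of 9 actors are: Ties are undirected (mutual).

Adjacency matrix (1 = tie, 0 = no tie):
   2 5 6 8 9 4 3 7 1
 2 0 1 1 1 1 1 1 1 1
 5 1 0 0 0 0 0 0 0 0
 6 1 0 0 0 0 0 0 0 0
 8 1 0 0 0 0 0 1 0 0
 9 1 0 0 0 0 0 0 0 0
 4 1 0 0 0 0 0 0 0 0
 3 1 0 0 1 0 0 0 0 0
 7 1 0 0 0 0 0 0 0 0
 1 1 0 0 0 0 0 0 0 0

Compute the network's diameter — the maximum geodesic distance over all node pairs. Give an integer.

Eccentricity of each node (its greatest distance to any other): 1:2, 2:1, 3:2, 4:2, 5:2, 6:2, 7:2, 8:2, 9:2.
The maximum eccentricity is 2, realized for instance by the pair 5–6 via 5 – 2 – 6. So the diameter is 2.

2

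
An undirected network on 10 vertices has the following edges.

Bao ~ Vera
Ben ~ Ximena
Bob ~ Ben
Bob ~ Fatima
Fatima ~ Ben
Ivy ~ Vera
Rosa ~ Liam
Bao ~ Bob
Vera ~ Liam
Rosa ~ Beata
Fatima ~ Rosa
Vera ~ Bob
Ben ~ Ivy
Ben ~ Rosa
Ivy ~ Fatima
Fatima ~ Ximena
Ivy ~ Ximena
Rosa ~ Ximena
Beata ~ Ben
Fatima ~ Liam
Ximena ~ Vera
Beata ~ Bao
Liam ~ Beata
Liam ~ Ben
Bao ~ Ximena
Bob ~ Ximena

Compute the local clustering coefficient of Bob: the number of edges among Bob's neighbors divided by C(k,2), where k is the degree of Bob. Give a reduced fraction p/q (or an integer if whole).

Bob's neighbors: Bao, Ben, Fatima, Vera, and Ximena (k = 5).
Possible neighbor pairs: C(5,2) = 10. Edges among them: Bao–Vera, Bao–Ximena, Ben–Fatima, Ben–Ximena, Fatima–Ximena, Vera–Ximena → e = 6.
Clustering(Bob) = 6/10 = 3/5.

3/5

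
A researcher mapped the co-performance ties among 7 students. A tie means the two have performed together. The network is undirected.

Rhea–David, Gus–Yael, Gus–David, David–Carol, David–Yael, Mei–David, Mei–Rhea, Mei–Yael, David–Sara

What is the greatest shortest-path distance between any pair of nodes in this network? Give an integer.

Eccentricity of each node (its greatest distance to any other): Carol:2, David:1, Gus:2, Mei:2, Rhea:2, Sara:2, Yael:2.
The maximum eccentricity is 2, realized for instance by the pair Sara–Gus via Sara – David – Gus. So the diameter is 2.

2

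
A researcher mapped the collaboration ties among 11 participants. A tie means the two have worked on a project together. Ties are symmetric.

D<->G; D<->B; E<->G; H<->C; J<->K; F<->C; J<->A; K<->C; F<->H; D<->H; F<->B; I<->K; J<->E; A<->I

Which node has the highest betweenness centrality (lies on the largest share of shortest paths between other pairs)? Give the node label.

Unnormalized betweenness of each node: A:3/2, B:4/3, C:27/2, D:8, E:41/6, F:14/3, G:13/2, H:16/3, I:7/3, J:11, K:15.
K has the largest value, 15, making it the main broker — the node through which the most shortest paths run.

K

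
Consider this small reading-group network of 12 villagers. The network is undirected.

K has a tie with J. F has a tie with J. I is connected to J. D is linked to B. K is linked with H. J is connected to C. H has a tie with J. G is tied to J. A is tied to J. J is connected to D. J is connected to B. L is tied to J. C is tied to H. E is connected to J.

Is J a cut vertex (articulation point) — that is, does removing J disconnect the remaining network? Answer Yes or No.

Removing J leaves {B and D} with no path to {A}, so the network splits into 8 components. J is a cut vertex.

Yes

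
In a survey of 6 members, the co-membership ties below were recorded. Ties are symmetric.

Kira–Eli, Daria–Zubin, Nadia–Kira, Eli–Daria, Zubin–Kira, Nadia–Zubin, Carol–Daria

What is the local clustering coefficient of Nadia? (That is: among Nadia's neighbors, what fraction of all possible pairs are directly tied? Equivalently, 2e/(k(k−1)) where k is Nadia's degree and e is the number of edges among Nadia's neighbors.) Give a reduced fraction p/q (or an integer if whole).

1

Nadia's neighbors: Kira and Zubin (k = 2).
Possible neighbor pairs: C(2,2) = 1. Edges among them: Kira–Zubin → e = 1.
Clustering(Nadia) = 1/1.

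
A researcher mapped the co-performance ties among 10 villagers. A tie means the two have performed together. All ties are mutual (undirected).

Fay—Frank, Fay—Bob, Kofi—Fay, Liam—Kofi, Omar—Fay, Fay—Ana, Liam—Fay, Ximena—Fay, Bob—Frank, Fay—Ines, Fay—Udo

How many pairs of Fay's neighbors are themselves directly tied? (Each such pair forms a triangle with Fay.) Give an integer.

Fay's neighbors: Ana, Bob, Frank, Ines, Kofi, Liam, Omar, Udo, and Ximena.
Neighbor pairs that are themselves tied: Fay–Bob–Frank; Fay–Kofi–Liam. Each forms one triangle with Fay, for 2 in total.

2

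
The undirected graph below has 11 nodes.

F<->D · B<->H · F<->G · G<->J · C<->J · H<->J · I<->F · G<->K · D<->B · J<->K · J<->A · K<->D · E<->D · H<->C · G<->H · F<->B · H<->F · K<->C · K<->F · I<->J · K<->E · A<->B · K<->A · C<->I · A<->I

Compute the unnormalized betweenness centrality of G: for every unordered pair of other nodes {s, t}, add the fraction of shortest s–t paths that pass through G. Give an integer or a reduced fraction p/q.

2/3

Pairs whose geodesics pass through G — H–K: 1/4; H–E: 1/6; F–J: 1/4.
All other pairs contribute 0.
Summing the contributions gives betweenness(G) = 2/3.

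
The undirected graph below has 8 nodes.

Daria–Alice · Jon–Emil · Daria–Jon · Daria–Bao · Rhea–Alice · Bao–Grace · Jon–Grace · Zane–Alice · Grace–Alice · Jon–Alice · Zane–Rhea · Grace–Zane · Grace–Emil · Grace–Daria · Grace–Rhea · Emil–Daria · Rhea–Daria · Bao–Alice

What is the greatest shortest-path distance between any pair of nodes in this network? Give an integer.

2

Eccentricity of each node (its greatest distance to any other): Alice:2, Bao:2, Daria:2, Emil:2, Grace:1, Jon:2, Rhea:2, Zane:2.
The maximum eccentricity is 2, realized for instance by the pair Zane–Jon via Zane – Grace – Jon. So the diameter is 2.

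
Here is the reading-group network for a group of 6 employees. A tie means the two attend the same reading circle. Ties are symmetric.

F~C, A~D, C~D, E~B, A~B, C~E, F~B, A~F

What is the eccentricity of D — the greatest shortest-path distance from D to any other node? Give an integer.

2

Distances from D: A:1, B:2, C:1, E:2, F:2.
The largest is 2 (to B, F, and E), so the eccentricity of D is 2.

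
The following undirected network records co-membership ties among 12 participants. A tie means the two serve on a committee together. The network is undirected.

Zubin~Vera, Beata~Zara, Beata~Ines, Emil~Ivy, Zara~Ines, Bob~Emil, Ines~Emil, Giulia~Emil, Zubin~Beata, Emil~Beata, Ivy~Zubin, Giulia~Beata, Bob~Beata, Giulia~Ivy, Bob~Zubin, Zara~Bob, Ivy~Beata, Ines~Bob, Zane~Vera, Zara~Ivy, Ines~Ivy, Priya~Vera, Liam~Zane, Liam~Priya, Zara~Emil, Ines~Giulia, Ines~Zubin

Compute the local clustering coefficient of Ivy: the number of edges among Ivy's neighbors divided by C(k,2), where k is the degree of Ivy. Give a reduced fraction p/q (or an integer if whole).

11/15

Ivy's neighbors: Beata, Emil, Giulia, Ines, Zara, and Zubin (k = 6).
Possible neighbor pairs: C(6,2) = 15. Edges among them: Beata–Emil, Beata–Giulia, Beata–Ines, Beata–Zara, Beata–Zubin, Emil–Giulia, Emil–Ines, Emil–Zara, Giulia–Ines, Ines–Zara, Ines–Zubin → e = 11.
Clustering(Ivy) = 11/15.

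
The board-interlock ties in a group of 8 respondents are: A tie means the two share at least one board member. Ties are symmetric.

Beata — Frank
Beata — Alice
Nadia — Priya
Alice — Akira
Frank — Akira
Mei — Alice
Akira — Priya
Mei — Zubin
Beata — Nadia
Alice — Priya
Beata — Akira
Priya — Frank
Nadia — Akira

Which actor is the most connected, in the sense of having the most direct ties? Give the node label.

Degrees — Akira:5, Alice:4, Beata:4, Frank:3, Mei:2, Nadia:3, Priya:4, Zubin:1.
The maximum is 5, attained only by Akira.

Akira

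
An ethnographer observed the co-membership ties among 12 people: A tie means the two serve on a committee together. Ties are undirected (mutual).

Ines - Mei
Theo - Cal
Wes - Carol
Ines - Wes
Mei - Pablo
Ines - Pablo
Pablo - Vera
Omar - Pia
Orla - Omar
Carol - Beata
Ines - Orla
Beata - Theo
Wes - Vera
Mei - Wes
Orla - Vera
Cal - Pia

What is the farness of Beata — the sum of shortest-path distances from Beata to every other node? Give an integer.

30

Distances from Beata: Cal:2, Carol:1, Ines:3, Mei:3, Omar:4, Orla:4, Pablo:4, Pia:3, Theo:1, Vera:3, Wes:2.
Sum = 2 + 1 + 3 + 3 + 4 + 4 + 4 + 3 + 1 + 3 + 2 = 30.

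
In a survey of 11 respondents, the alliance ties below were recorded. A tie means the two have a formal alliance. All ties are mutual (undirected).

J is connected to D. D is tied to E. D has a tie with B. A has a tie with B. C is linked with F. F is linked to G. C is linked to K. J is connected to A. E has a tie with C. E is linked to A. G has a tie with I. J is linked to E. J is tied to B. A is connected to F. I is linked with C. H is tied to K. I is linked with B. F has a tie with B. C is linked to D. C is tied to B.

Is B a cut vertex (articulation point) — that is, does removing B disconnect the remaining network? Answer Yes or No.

Even without B, every remaining node can still reach every other (the residual graph is connected), so B is not a cut vertex.

No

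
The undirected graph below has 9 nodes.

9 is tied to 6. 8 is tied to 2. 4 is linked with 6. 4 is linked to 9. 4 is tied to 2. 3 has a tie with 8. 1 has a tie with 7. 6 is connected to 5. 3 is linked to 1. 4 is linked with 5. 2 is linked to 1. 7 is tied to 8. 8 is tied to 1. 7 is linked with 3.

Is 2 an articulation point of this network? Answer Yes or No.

Yes

Removing 2 leaves {4, 5, 6, and 9} with no path to {1, 3, 7, and 8}, so the network splits into 2 components. 2 is a cut vertex.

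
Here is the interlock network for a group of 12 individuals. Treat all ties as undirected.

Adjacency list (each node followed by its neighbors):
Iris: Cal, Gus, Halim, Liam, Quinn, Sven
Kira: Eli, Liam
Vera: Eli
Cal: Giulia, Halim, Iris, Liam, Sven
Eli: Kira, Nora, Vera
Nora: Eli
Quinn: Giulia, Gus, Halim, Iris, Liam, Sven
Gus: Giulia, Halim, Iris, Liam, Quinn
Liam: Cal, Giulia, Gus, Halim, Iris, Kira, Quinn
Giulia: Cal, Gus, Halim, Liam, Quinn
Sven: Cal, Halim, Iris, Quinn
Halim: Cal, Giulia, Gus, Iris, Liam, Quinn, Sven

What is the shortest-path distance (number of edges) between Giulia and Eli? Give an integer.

One shortest route is Giulia – Liam – Kira – Eli, which uses 3 edges, and at distance 2 from Giulia we only reach {Iris, Kira, Sven}, which does not include Eli. So d(Giulia,Eli) = 3.

3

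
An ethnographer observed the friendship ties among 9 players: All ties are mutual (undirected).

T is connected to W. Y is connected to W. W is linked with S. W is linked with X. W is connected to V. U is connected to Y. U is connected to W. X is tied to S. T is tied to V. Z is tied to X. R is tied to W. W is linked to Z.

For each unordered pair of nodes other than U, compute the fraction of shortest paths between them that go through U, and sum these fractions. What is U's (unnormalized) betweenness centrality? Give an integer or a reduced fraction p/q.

No shortest path between any pair of other nodes passes through U.
Summing the contributions gives betweenness(U) = 0.

0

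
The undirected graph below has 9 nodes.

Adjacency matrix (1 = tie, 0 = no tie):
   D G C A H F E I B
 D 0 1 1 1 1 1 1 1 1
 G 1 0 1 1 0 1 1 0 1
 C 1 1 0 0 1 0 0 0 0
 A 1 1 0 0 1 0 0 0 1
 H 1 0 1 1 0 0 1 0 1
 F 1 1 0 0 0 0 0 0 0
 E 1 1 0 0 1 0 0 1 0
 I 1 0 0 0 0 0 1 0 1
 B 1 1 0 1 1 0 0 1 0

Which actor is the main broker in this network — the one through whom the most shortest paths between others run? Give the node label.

D

Unnormalized betweenness of each node: A:1/5, B:41/30, C:1/5, D:159/20, E:13/15, F:0, G:43/12, H:19/12, I:1/4.
D has the largest value, 159/20, making it the main broker — the node through which the most shortest paths run.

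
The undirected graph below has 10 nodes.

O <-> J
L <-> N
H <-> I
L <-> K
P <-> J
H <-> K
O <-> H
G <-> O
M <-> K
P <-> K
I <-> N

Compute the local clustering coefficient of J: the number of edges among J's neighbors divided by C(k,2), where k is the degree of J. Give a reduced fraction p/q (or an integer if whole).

J's neighbors: O and P (k = 2).
Possible neighbor pairs: C(2,2) = 1. Edges among them: none → e = 0.
Clustering(J) = 0/1.

0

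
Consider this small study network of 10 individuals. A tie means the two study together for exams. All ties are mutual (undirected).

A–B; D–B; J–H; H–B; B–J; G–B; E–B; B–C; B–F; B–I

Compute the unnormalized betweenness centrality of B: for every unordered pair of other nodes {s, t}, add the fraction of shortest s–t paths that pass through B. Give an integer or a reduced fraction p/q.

35

Pairs whose geodesics pass through B — H–G: 1; H–F: 1; H–E: 1; H–D: 1; H–A: 1; H–C: 1; H–I: 1; G–F: 1; G–J: 1; G–E: 1; G–D: 1; G–A: 1; G–C: 1; G–I: 1 … (+21 more pairs).
All other pairs contribute 0.
Summing the contributions gives betweenness(B) = 35.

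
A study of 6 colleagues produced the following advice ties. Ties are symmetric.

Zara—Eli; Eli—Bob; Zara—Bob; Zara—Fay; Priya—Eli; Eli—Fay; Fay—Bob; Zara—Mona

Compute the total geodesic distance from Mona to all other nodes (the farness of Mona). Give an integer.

10

Distances from Mona: Bob:2, Eli:2, Fay:2, Priya:3, Zara:1.
Sum = 2 + 2 + 2 + 3 + 1 = 10.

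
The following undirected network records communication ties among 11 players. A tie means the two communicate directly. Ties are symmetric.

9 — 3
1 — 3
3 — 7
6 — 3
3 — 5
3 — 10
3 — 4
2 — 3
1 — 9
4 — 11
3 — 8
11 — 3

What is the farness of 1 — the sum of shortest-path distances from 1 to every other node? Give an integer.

18

Distances from 1: 2:2, 3:1, 4:2, 5:2, 6:2, 7:2, 8:2, 9:1, 10:2, 11:2.
Sum = 2 + 1 + 2 + 2 + 2 + 2 + 2 + 1 + 2 + 2 = 18.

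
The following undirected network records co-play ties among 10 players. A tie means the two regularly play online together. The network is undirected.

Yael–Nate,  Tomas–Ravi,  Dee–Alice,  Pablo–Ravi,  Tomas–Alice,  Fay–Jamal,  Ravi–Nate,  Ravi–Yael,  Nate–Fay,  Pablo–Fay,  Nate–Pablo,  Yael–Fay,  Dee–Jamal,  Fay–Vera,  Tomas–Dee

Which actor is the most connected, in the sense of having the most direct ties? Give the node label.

Degrees — Alice:2, Dee:3, Fay:5, Jamal:2, Nate:4, Pablo:3, Ravi:4, Tomas:3, Vera:1, Yael:3.
The maximum is 5, attained only by Fay.

Fay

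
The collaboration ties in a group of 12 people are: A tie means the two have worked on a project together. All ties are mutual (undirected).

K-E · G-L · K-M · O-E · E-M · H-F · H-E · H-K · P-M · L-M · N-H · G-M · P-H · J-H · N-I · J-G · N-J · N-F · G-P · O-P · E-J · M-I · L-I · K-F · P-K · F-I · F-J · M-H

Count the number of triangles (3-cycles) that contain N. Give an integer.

4

N's neighbors: F, H, I, and J.
Neighbor pairs that are themselves tied: N–F–H; N–F–I; N–F–J; N–H–J. Each forms one triangle with N, for 4 in total.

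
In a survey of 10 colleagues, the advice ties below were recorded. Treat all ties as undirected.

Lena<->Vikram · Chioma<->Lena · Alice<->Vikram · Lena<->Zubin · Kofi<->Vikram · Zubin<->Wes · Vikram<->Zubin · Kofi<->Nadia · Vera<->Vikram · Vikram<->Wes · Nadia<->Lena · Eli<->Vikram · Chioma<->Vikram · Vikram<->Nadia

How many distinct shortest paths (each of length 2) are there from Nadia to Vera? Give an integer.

1

The shortest distance is 2, and the only length-2 path is Nadia–Vikram–Vera. So there is exactly 1 shortest path.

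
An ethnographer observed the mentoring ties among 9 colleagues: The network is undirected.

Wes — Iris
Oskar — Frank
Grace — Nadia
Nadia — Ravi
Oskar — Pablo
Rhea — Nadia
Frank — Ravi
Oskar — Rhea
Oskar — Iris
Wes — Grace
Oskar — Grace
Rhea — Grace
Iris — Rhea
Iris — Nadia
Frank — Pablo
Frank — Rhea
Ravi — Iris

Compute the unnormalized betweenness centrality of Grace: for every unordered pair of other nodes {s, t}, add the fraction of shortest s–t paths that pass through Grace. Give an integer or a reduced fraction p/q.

44/15

Pairs whose geodesics pass through Grace — Rhea–Wes: 1/2; Frank–Wes: 2/5; Wes–Oskar: 1/2; Wes–Pablo: 1/2; Wes–Nadia: 1/2; Oskar–Nadia: 1/3; Pablo–Nadia: 1/5.
All other pairs contribute 0.
Summing the contributions gives betweenness(Grace) = 44/15.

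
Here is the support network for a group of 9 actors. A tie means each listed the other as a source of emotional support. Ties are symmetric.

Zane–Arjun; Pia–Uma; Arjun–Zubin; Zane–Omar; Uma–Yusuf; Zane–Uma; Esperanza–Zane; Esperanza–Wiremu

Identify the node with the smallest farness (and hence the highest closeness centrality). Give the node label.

Zane

Farness (sum of distances to all others) for each node — Arjun:17, Esperanza:17, Omar:19, Pia:22, Uma:15, Wiremu:24, Yusuf:22, Zane:12, Zubin:24.
The smallest farness is 12, for Zane, so Zane has the highest closeness.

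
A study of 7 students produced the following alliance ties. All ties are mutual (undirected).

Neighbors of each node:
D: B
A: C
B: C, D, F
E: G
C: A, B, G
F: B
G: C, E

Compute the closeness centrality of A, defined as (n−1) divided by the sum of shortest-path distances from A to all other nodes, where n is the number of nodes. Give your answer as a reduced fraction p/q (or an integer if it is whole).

3/7

Distances from A: B:2, C:1, D:3, E:3, F:3, G:2. Sum = 14.
n = 7, so closeness = 6/14 = 3/7.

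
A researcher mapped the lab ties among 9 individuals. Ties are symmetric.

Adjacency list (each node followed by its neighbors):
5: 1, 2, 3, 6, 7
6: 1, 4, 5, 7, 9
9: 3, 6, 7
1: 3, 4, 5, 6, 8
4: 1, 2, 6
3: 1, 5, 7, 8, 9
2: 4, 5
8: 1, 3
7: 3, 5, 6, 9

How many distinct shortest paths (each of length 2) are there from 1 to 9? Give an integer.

The shortest distance is 2. The length-2 paths are: 1–6–9; 1–3–9.
That gives 2 distinct shortest paths.

2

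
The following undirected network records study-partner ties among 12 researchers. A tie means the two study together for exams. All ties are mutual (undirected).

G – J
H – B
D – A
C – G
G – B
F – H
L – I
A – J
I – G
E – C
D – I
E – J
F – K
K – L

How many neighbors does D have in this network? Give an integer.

D is directly tied to A and I. That is 2 neighbors, so the degree of D is 2.

2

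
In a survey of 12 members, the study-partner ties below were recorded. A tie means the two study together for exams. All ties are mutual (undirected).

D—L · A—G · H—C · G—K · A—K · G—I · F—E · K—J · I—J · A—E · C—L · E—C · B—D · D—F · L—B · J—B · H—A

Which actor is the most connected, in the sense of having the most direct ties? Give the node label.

A

Degrees — A:4, B:3, C:3, D:3, E:3, F:2, G:3, H:2, I:2, J:3, K:3, L:3.
The maximum is 4, attained only by A.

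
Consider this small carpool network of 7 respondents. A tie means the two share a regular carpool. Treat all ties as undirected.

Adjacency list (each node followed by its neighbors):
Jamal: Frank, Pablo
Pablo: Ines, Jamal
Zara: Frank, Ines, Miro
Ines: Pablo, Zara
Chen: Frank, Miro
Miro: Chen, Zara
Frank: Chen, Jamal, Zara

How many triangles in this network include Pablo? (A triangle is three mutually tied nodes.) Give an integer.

Pablo's neighbors are Ines and Jamal, but none of them are tied to each other, so no triangle contains Pablo.

0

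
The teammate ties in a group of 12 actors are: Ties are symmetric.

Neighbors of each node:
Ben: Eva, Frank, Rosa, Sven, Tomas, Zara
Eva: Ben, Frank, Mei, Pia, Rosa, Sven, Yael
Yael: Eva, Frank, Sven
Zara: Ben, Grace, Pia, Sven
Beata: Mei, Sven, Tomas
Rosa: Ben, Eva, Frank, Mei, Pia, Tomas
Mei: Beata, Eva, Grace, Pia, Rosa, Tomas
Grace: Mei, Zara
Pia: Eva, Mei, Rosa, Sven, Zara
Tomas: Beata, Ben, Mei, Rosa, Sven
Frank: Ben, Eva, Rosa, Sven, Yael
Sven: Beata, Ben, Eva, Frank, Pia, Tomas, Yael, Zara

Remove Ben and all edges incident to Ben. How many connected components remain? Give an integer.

1

Ben's neighbors (Eva, Frank, Rosa, Sven, Tomas, and Zara) remain reachable from one another through other ties, so the rest of the network stays in one piece.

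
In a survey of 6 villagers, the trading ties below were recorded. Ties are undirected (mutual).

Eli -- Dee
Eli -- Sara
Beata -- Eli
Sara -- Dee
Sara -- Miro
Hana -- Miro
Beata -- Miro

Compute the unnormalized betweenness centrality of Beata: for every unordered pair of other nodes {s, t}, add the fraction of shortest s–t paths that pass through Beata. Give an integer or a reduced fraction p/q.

Pairs whose geodesics pass through Beata — Miro–Eli: 1/2; Eli–Hana: 1/2.
All other pairs contribute 0.
Summing the contributions gives betweenness(Beata) = 1.

1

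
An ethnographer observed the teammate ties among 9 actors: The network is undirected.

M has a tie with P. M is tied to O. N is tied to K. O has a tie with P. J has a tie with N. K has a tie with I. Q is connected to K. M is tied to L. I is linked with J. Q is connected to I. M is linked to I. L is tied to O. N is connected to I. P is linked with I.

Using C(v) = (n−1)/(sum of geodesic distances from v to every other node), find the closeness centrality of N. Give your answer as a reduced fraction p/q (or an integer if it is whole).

Distances from N: I:1, J:1, K:1, L:3, M:2, O:3, P:2, Q:2. Sum = 15.
n = 9, so closeness = 8/15.

8/15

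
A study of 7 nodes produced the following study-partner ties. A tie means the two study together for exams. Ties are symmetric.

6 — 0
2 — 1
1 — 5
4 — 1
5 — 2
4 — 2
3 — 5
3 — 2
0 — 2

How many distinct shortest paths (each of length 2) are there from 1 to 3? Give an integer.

The shortest distance is 2. The length-2 paths are: 1–5–3; 1–2–3.
That gives 2 distinct shortest paths.

2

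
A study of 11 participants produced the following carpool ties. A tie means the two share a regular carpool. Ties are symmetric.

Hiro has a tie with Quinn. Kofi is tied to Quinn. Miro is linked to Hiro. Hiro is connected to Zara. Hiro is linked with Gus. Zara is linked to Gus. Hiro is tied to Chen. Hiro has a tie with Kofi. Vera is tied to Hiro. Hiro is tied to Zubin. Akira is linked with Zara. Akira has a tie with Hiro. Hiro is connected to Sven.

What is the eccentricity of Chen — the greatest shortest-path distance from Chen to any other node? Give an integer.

Distances from Chen: Akira:2, Gus:2, Hiro:1, Kofi:2, Miro:2, Quinn:2, Sven:2, Vera:2, Zara:2, Zubin:2.
The largest is 2 (to Zara, Kofi, Akira, Zubin, Quinn, Vera, Miro, Sven, and Gus), so the eccentricity of Chen is 2.

2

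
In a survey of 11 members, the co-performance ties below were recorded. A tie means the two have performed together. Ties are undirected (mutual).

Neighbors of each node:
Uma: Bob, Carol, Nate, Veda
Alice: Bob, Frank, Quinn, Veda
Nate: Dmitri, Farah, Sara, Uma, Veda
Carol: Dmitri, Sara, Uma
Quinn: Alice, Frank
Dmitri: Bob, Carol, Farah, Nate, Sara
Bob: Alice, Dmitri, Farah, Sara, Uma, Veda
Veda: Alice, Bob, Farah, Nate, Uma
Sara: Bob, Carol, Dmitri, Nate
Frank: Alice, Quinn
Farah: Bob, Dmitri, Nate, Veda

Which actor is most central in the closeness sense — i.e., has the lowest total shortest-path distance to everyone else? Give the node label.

Bob

Farness (sum of distances to all others) for each node — Alice:17, Bob:14, Carol:22, Dmitri:17, Farah:18, Frank:25, Nate:17, Quinn:25, Sara:18, Uma:18, Veda:15.
The smallest farness is 14, for Bob, so Bob has the highest closeness.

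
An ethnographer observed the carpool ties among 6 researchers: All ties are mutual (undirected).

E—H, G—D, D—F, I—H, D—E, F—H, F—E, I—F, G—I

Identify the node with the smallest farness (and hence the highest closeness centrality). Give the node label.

F

Farness (sum of distances to all others) for each node — D:7, E:7, F:6, G:8, H:7, I:7.
The smallest farness is 6, for F, so F has the highest closeness.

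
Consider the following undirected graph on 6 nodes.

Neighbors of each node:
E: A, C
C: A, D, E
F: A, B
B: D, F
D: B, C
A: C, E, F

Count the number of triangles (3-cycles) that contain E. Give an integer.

E's neighbors: A and C.
Neighbor pairs that are themselves tied: E–A–C. Each forms one triangle with E, for 1 in total.

1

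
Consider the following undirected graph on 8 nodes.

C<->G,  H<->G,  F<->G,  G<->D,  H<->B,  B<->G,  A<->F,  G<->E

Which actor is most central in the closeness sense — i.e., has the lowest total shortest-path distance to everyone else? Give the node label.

G

Farness (sum of distances to all others) for each node — A:18, B:13, C:14, D:14, E:14, F:12, G:8, H:13.
The smallest farness is 8, for G, so G has the highest closeness.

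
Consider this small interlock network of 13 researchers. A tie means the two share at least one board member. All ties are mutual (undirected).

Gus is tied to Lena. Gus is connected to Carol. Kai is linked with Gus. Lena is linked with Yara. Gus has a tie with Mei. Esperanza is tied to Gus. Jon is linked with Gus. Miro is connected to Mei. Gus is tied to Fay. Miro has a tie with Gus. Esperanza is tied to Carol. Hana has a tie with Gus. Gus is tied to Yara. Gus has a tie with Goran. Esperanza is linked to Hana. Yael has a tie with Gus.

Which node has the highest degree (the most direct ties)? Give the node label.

Gus

Degrees — Carol:2, Esperanza:3, Fay:1, Goran:1, Gus:12, Hana:2, Jon:1, Kai:1, Lena:2, Mei:2, Miro:2, Yael:1, Yara:2.
The maximum is 12, attained only by Gus.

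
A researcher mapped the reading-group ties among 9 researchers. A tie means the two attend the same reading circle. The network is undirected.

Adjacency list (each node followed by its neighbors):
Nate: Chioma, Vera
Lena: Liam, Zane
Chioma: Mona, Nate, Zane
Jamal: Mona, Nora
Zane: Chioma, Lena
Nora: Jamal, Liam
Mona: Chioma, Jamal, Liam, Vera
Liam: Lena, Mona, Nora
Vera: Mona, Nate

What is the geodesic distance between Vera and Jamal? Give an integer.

One shortest route is Vera – Mona – Jamal, which uses 2 edges, and Vera and Jamal are not directly tied, so nothing shorter exists. So d(Vera,Jamal) = 2.

2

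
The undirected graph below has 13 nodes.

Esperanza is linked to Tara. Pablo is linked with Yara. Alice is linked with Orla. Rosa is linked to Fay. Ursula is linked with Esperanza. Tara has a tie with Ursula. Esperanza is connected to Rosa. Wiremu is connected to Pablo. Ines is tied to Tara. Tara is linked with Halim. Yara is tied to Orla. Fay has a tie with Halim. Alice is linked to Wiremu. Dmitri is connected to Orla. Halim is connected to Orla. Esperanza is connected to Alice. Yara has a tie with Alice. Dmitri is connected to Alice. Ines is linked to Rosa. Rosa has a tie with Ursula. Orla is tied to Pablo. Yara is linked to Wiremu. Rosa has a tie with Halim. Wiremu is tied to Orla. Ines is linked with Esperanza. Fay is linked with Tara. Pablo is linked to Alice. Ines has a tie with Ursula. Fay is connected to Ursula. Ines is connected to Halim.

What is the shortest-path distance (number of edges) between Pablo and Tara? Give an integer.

One shortest route is Pablo – Orla – Halim – Tara, which uses 3 edges, and at distance 2 from Pablo we only reach {Dmitri, Esperanza, Halim}, which does not include Tara. So d(Pablo,Tara) = 3.

3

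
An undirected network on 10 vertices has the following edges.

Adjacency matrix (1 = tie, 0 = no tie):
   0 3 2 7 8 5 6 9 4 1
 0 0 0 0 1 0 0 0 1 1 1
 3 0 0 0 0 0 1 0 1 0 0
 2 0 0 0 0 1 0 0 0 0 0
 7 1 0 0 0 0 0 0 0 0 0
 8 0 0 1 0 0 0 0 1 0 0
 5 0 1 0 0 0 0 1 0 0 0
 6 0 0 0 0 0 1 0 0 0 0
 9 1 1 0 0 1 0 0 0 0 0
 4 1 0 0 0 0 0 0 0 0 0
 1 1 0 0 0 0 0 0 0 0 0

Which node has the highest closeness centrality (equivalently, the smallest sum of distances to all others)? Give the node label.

Farness (sum of distances to all others) for each node — 0:18, 1:26, 2:30, 3:20, 4:26, 5:26, 6:34, 7:26, 8:22, 9:16.
The smallest farness is 16, for 9, so 9 has the highest closeness.

9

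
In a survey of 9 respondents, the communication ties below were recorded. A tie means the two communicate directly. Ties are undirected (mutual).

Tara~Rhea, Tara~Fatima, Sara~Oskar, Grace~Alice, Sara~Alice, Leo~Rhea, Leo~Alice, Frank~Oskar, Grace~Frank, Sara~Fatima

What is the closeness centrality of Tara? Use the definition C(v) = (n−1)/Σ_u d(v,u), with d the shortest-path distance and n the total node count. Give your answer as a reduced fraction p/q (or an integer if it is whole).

2/5

Distances from Tara: Alice:3, Fatima:1, Frank:4, Grace:4, Leo:2, Oskar:3, Rhea:1, Sara:2. Sum = 20.
n = 9, so closeness = 8/20 = 2/5.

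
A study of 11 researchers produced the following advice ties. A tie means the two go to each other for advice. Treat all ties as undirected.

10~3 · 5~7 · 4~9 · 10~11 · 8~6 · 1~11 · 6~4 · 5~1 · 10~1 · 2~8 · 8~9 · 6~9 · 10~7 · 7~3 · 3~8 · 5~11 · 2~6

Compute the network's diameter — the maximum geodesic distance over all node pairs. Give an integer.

Eccentricity of each node (its greatest distance to any other): 1:5, 2:4, 3:3, 4:5, 5:5, 6:4, 7:4, 8:3, 9:4, 10:4, 11:5.
The maximum eccentricity is 5, realized for instance by the pair 4–1 via 4 – 6 – 8 – 3 – 10 – 1. So the diameter is 5.

5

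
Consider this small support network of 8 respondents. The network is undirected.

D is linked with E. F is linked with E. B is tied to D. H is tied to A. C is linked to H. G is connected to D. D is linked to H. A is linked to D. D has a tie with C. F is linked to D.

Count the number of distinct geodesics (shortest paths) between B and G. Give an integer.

1

The shortest distance is 2, and the only length-2 path is B–D–G. So there is exactly 1 shortest path.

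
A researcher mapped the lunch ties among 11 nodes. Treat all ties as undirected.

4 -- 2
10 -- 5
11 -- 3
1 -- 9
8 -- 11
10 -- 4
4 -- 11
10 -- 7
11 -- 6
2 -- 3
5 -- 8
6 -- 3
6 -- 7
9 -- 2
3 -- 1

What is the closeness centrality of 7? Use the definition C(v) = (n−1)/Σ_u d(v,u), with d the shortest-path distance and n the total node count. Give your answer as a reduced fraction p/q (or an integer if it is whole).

10/23

Distances from 7: 1:3, 2:3, 3:2, 4:2, 5:2, 6:1, 8:3, 9:4, 10:1, 11:2. Sum = 23.
n = 11, so closeness = 10/23.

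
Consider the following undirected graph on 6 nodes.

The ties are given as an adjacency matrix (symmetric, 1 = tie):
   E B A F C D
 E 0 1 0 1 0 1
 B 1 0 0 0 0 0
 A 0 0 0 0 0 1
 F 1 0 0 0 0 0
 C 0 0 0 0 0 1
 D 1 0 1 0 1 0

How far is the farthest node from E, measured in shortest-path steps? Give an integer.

Distances from E: A:2, B:1, C:2, D:1, F:1.
The largest is 2 (to A and C), so the eccentricity of E is 2.

2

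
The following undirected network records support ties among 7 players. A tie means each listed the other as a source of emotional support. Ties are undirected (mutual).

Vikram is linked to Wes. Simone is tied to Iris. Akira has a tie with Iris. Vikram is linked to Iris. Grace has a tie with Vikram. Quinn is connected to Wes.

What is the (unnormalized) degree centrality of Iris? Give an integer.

Iris is directly tied to Akira, Simone, and Vikram. That is 3 neighbors, so the degree of Iris is 3.

3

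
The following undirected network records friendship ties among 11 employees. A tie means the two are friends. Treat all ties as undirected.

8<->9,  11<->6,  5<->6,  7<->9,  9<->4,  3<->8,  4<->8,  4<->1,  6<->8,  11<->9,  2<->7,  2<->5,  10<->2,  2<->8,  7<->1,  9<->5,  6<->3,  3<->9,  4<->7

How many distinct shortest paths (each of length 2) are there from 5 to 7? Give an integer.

2

The shortest distance is 2. The length-2 paths are: 5–9–7; 5–2–7.
That gives 2 distinct shortest paths.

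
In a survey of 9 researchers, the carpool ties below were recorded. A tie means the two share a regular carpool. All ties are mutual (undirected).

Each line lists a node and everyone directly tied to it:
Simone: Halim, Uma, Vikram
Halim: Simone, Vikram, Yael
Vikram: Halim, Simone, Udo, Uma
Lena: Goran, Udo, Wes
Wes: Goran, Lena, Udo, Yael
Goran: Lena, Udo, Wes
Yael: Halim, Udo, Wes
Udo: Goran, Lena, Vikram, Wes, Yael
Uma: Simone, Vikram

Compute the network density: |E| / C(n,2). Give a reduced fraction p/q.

5/12

There are 15 edges and 9 nodes, so the maximum possible is C(9,2) = 36.
Density = 15/36 = 5/12.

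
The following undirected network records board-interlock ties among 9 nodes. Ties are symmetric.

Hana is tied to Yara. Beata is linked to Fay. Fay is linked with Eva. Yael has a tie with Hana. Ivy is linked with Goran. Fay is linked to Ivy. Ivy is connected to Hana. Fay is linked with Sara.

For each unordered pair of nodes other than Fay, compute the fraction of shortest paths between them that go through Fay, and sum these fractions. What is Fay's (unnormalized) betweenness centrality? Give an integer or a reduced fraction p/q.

Pairs whose geodesics pass through Fay — Sara–Yael: 1; Sara–Beata: 1; Sara–Eva: 1; Sara–Hana: 1; Sara–Goran: 1; Sara–Ivy: 1; Sara–Yara: 1; Yael–Beata: 1; Yael–Eva: 1; Beata–Eva: 1; Beata–Hana: 1; Beata–Goran: 1; Beata–Ivy: 1; Beata–Yara: 1 … (+4 more pairs).
All other pairs contribute 0.
Summing the contributions gives betweenness(Fay) = 18.

18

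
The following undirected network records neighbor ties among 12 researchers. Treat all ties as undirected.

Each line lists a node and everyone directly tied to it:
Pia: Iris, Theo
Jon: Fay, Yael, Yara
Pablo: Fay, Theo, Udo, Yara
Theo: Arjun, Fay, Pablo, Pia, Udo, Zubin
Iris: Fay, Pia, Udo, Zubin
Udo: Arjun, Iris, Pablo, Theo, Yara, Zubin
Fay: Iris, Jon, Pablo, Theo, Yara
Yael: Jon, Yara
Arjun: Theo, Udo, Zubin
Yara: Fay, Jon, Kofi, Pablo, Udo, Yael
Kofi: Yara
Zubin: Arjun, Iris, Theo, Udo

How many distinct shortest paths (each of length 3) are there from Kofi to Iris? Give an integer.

The shortest distance is 3. The length-3 paths are: Kofi–Yara–Fay–Iris; Kofi–Yara–Udo–Iris.
That gives 2 distinct shortest paths.

2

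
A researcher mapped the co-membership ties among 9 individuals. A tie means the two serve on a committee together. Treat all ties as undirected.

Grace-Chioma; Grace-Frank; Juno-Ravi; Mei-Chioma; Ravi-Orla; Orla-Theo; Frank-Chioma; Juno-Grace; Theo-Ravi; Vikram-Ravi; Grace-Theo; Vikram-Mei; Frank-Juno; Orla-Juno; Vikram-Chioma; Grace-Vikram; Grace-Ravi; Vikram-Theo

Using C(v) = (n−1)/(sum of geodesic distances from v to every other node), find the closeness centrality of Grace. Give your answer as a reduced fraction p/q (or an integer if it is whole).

Distances from Grace: Chioma:1, Frank:1, Juno:1, Mei:2, Orla:2, Ravi:1, Theo:1, Vikram:1. Sum = 10.
n = 9, so closeness = 8/10 = 4/5.

4/5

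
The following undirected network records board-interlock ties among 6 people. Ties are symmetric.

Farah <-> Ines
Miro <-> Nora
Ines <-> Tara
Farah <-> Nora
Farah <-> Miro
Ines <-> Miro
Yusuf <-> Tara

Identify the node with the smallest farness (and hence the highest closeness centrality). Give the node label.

Farness (sum of distances to all others) for each node — Farah:8, Ines:7, Miro:8, Nora:11, Tara:9, Yusuf:13.
The smallest farness is 7, for Ines, so Ines has the highest closeness.

Ines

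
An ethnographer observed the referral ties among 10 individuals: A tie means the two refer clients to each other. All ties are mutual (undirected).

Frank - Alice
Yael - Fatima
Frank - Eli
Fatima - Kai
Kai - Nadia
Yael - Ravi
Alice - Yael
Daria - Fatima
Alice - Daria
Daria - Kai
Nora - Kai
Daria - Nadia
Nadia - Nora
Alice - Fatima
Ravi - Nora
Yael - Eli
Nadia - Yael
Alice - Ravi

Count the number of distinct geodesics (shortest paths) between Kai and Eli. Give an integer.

2

The shortest distance is 3. The length-3 paths are: Kai–Nadia–Yael–Eli; Kai–Fatima–Yael–Eli.
That gives 2 distinct shortest paths.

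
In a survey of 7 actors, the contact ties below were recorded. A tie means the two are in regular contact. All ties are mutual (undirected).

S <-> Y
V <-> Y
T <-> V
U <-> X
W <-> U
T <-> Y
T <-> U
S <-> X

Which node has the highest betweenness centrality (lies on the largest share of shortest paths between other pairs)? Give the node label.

Unnormalized betweenness of each node: S:3/2, T:9/2, U:13/2, V:0, W:0, X:2, Y:5/2.
U has the largest value, 13/2, making it the main broker — the node through which the most shortest paths run.

U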